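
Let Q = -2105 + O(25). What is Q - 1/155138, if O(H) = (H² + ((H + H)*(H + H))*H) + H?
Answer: 9470399209/155138 ≈ 61045.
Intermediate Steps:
O(H) = H + H² + 4*H³ (O(H) = (H² + ((2*H)*(2*H))*H) + H = (H² + (4*H²)*H) + H = (H² + 4*H³) + H = H + H² + 4*H³)
Q = 61045 (Q = -2105 + 25*(1 + 25 + 4*25²) = -2105 + 25*(1 + 25 + 4*625) = -2105 + 25*(1 + 25 + 2500) = -2105 + 25*2526 = -2105 + 63150 = 61045)
Q - 1/155138 = 61045 - 1/155138 = 9470399209/155138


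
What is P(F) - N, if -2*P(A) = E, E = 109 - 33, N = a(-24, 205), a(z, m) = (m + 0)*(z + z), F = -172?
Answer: 9802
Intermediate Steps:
a(z, m) = 2*m*z (a(z, m) = m*(2*z) = 2*m*z)
N = -9840 (N = 2*205*(-24) = -9840)
E = 76
P(A) = -38 (P(A) = -1/2*76 = -38)
P(F) - N = -38 - 1*(-9840) = -38 + 9840 = 9802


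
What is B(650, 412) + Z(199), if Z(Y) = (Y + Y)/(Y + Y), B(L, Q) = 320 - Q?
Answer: -91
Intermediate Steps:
Z(Y) = 1 (Z(Y) = (2*Y)/((2*Y)) = (2*Y)*(1/(2*Y)) = 1)
B(650, 412) + Z(199) = (320 - 1*412) + 1 = (320 - 412) + 1 = -92 + 1 = -91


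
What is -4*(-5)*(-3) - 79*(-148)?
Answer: 11632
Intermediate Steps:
-4*(-5)*(-3) - 79*(-148) = 20*(-3) + 11692 = -60 + 11692 = 11632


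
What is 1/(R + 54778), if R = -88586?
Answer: -1/33808 ≈ -2.9579e-5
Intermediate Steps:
1/(R + 54778) = 1/(-88586 + 54778) = 1/(-33808) = -1/33808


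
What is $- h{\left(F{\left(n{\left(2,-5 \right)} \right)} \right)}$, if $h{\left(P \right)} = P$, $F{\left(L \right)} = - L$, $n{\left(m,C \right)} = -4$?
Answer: $-4$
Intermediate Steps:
$- h{\left(F{\left(n{\left(2,-5 \right)} \right)} \right)} = - \left(-1\right) \left(-4\right) = \left(-1\right) 4 = -4$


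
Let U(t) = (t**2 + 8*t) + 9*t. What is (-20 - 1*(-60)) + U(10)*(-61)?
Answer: -16430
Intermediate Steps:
U(t) = t**2 + 17*t
(-20 - 1*(-60)) + U(10)*(-61) = (-20 - 1*(-60)) + (10*(17 + 10))*(-61) = (-20 + 60) + (10*27)*(-61) = 40 + 270*(-61) = 40 - 16470 = -16430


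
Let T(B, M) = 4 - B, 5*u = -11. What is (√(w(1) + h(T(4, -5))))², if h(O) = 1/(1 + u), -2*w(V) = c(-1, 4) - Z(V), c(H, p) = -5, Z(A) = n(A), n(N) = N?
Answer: 13/6 ≈ 2.1667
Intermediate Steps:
Z(A) = A
u = -11/5 (u = (⅕)*(-11) = -11/5 ≈ -2.2000)
w(V) = 5/2 + V/2 (w(V) = -(-5 - V)/2 = 5/2 + V/2)
h(O) = -⅚ (h(O) = 1/(1 - 11/5) = 1/(-6/5) = -⅚)
(√(w(1) + h(T(4, -5))))² = (√((5/2 + (½)*1) - ⅚))² = (√((5/2 + ½) - ⅚))² = (√(3 - ⅚))² = (√(13/6))² = (√78/6)² = 13/6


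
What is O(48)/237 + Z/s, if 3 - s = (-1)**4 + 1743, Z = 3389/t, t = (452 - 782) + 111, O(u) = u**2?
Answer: 293090003/30121041 ≈ 9.7304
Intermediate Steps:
t = -219 (t = -330 + 111 = -219)
Z = -3389/219 (Z = 3389/(-219) = 3389*(-1/219) = -3389/219 ≈ -15.475)
s = -1741 (s = 3 - ((-1)**4 + 1743) = 3 - (1 + 1743) = 3 - 1*1744 = 3 - 1744 = -1741)
O(48)/237 + Z/s = 48**2/237 - 3389/219/(-1741) = 2304*(1/237) - 3389/219*(-1/1741) = 768/79 + 3389/381279 = 293090003/30121041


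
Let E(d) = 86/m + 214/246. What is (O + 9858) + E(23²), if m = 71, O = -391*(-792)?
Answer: 2790473665/8733 ≈ 3.1953e+5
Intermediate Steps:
O = 309672
E(d) = 18175/8733 (E(d) = 86/71 + 214/246 = 86*(1/71) + 214*(1/246) = 86/71 + 107/123 = 18175/8733)
(O + 9858) + E(23²) = (309672 + 9858) + 18175/8733 = 319530 + 18175/8733 = 2790473665/8733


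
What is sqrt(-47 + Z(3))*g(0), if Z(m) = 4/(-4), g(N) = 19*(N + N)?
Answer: 0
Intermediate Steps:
g(N) = 38*N (g(N) = 19*(2*N) = 38*N)
Z(m) = -1 (Z(m) = 4*(-1/4) = -1)
sqrt(-47 + Z(3))*g(0) = sqrt(-47 - 1)*(38*0) = sqrt(-48)*0 = (4*I*sqrt(3))*0 = 0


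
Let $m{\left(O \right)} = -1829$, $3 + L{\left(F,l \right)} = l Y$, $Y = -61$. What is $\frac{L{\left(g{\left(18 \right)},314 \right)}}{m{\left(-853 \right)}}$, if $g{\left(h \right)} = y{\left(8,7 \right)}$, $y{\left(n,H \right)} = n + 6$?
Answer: $\frac{19157}{1829} \approx 10.474$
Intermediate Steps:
$y{\left(n,H \right)} = 6 + n$
$g{\left(h \right)} = 14$ ($g{\left(h \right)} = 6 + 8 = 14$)
$L{\left(F,l \right)} = -3 - 61 l$ ($L{\left(F,l \right)} = -3 + l \left(-61\right) = -3 - 61 l$)
$\frac{L{\left(g{\left(18 \right)},314 \right)}}{m{\left(-853 \right)}} = \frac{-3 - 19154}{-1829} = \left(-3 - 19154\right) \left(- \frac{1}{1829}\right) = \left(-19157\right) \left(- \frac{1}{1829}\right) = \frac{19157}{1829}$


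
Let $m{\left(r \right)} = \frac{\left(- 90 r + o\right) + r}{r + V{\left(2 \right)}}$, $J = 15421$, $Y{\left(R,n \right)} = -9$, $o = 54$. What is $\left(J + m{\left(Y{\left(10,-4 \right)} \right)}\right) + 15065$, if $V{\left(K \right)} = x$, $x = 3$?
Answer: $\frac{60687}{2} \approx 30344.0$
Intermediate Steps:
$V{\left(K \right)} = 3$
$m{\left(r \right)} = \frac{54 - 89 r}{3 + r}$ ($m{\left(r \right)} = \frac{\left(- 90 r + 54\right) + r}{r + 3} = \frac{\left(54 - 90 r\right) + r}{3 + r} = \frac{54 - 89 r}{3 + r}$)
$\left(J + m{\left(Y{\left(10,-4 \right)} \right)}\right) + 15065 = \left(15421 + \frac{54 - -801}{3 - 9}\right) + 15065 = \left(15421 + \frac{54 + 801}{-6}\right) + 15065 = \left(15421 - \frac{285}{2}\right) + 15065 = \frac{30557}{2} + 15065 = \frac{60687}{2}$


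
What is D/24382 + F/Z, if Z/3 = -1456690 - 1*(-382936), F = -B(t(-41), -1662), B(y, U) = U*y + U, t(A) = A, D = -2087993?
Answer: -1120725265301/13090135014 ≈ -85.616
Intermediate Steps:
B(y, U) = U + U*y
F = -66480 (F = -(-1662)*(1 - 41) = -(-1662)*(-40) = -1*66480 = -66480)
Z = -3221262 (Z = 3*(-1456690 - 1*(-382936)) = 3*(-1456690 + 382936) = 3*(-1073754) = -3221262)
D/24382 + F/Z = -2087993/24382 - 66480/(-3221262) = -2087993*1/24382 - 66480*(-1/3221262) = -2087993/24382 + 11080/536877 = -1120725265301/13090135014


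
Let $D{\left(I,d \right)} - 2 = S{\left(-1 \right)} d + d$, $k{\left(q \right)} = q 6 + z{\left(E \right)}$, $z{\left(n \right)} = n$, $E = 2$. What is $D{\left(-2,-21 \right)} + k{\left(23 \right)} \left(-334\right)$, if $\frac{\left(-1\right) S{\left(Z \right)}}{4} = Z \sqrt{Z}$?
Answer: $-46779 - 84 i \approx -46779.0 - 84.0 i$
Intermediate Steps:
$S{\left(Z \right)} = - 4 Z^{\frac{3}{2}}$ ($S{\left(Z \right)} = - 4 Z \sqrt{Z} = - 4 Z^{\frac{3}{2}}$)
$k{\left(q \right)} = 2 + 6 q$ ($k{\left(q \right)} = q 6 + 2 = 6 q + 2 = 2 + 6 q$)
$D{\left(I,d \right)} = 2 + d + 4 i d$ ($D{\left(I,d \right)} = 2 + \left(- 4 \left(-1\right)^{\frac{3}{2}} d + d\right) = 2 + \left(- 4 \left(- i\right) d + d\right) = 2 + \left(4 i d + d\right) = 2 + \left(d + 4 i d\right) = 2 + d + 4 i d$)
$D{\left(-2,-21 \right)} + k{\left(23 \right)} \left(-334\right) = \left(2 - 21 + 4 i \left(-21\right)\right) + \left(2 + 6 \cdot 23\right) \left(-334\right) = \left(2 - 21 - 84 i\right) + \left(2 + 138\right) \left(-334\right) = \left(-19 - 84 i\right) + 140 \left(-334\right) = \left(-19 - 84 i\right) - 46760 = -46779 - 84 i$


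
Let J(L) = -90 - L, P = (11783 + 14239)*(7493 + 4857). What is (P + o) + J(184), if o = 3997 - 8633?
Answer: 321366790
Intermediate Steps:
P = 321371700 (P = 26022*12350 = 321371700)
o = -4636
(P + o) + J(184) = (321371700 - 4636) + (-90 - 1*184) = 321367064 + (-90 - 184) = 321367064 - 274 = 321366790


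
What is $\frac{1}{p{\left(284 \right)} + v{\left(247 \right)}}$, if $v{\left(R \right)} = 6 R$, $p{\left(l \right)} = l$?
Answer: $\frac{1}{1766} \approx 0.00056625$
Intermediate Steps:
$\frac{1}{p{\left(284 \right)} + v{\left(247 \right)}} = \frac{1}{284 + 6 \cdot 247} = \frac{1}{284 + 1482} = \frac{1}{1766}$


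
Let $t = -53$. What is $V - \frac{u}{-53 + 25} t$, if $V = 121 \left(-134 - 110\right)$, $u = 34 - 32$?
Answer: $- \frac{413389}{14} \approx -29528.0$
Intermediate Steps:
$u = 2$ ($u = 34 - 32 = 2$)
$V = -29524$ ($V = 121 \left(-244\right) = -29524$)
$V - \frac{u}{-53 + 25} t = -29524 - \frac{2}{-53 + 25} \left(-53\right) = -29524 - \frac{2}{-28} \left(-53\right) = -29524 - 2 \left(- \frac{1}{28}\right) \left(-53\right) = -29524 - \left(- \frac{1}{14}\right) \left(-53\right) = -29524 - \frac{53}{14} = - \frac{413389}{14}$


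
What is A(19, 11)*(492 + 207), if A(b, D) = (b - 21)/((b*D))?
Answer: -1398/209 ≈ -6.6890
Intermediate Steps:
A(b, D) = (-21 + b)/(D*b) (A(b, D) = (-21 + b)/((D*b)) = (-21 + b)*(1/(D*b)) = (-21 + b)/(D*b))
A(19, 11)*(492 + 207) = ((-21 + 19)/(11*19))*(492 + 207) = ((1/11)*(1/19)*(-2))*699 = -2/209*699 = -1398/209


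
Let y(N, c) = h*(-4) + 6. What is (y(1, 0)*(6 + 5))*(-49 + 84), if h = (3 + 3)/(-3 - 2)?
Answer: 4158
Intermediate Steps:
h = -6/5 (h = 6/(-5) = 6*(-⅕) = -6/5 ≈ -1.2000)
y(N, c) = 54/5 (y(N, c) = -6/5*(-4) + 6 = 24/5 + 6 = 54/5)
(y(1, 0)*(6 + 5))*(-49 + 84) = (54*(6 + 5)/5)*(-49 + 84) = ((54/5)*11)*35 = (594/5)*35 = 4158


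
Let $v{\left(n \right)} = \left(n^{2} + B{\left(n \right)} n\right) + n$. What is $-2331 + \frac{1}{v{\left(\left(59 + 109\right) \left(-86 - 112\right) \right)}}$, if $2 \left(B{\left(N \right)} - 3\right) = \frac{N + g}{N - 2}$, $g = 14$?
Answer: $- \frac{42894642462221087}{18401820018120} \approx -2331.0$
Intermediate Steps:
$B{\left(N \right)} = 3 + \frac{14 + N}{2 \left(-2 + N\right)}$ ($B{\left(N \right)} = 3 + \frac{\left(N + 14\right) \frac{1}{N - 2}}{2} = 3 + \frac{\left(14 + N\right) \frac{1}{-2 + N}}{2} = 3 + \frac{\frac{1}{-2 + N} \left(14 + N\right)}{2} = 3 + \frac{14 + N}{2 \left(-2 + N\right)}$)
$v{\left(n \right)} = n + n^{2} + \frac{n \left(2 + 7 n\right)}{2 \left(-2 + n\right)}$ ($v{\left(n \right)} = \left(n^{2} + \frac{2 + 7 n}{2 \left(-2 + n\right)} n\right) + n = \left(n^{2} + \frac{n \left(2 + 7 n\right)}{2 \left(-2 + n\right)}\right) + n = n + n^{2} + \frac{n \left(2 + 7 n\right)}{2 \left(-2 + n\right)}$)
$-2331 + \frac{1}{v{\left(\left(59 + 109\right) \left(-86 - 112\right) \right)}} = -2331 + \frac{1}{\frac{1}{2} \left(59 + 109\right) \left(-86 - 112\right) \frac{1}{-2 + \left(59 + 109\right) \left(-86 - 112\right)} \left(-2 + 2 \left(\left(59 + 109\right) \left(-86 - 112\right)\right)^{2} + 5 \left(59 + 109\right) \left(-86 - 112\right)\right)} = -2331 + \frac{1}{\frac{1}{2} \cdot 168 \left(-198\right) \frac{1}{-2 + 168 \left(-198\right)} \left(-2 + 2 \left(168 \left(-198\right)\right)^{2} + 5 \cdot 168 \left(-198\right)\right)} = -2331 + \frac{1}{\frac{1}{2} \left(-33264\right) \frac{1}{-2 - 33264} \left(-2 + 2 \left(-33264\right)^{2} + 5 \left(-33264\right)\right)} = -2331 + \frac{1}{\frac{1}{2} \left(-33264\right) \frac{1}{-33266} \left(-2 + 2 \cdot 1106493696 - 166320\right)} = -2331 + \frac{1}{\frac{1}{2} \left(-33264\right) \left(- \frac{1}{33266}\right) \left(-2 + 2212987392 - 166320\right)} = -2331 + \frac{1}{\frac{1}{2} \left(-33264\right) \left(- \frac{1}{33266}\right) 2212821070} = -2331 + \frac{1}{\frac{18401820018120}{16633}} = -2331 + \frac{16633}{18401820018120} = - \frac{42894642462221087}{18401820018120}$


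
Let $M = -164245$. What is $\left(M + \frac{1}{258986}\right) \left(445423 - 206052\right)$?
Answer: $- \frac{10182161465707099}{258986} \approx -3.9316 \cdot 10^{10}$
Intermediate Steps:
$\left(M + \frac{1}{258986}\right) \left(445423 - 206052\right) = \left(-164245 + \frac{1}{258986}\right) \left(445423 - 206052\right) = \left(- \frac{42537155569}{258986}\right) 239371 = - \frac{10182161465707099}{258986}$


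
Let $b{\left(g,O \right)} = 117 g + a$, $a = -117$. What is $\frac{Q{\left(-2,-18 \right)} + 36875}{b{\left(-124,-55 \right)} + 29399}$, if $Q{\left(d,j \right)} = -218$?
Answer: $\frac{36657}{14774} \approx 2.4812$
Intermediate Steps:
$b{\left(g,O \right)} = -117 + 117 g$ ($b{\left(g,O \right)} = 117 g - 117 = -117 + 117 g$)
$\frac{Q{\left(-2,-18 \right)} + 36875}{b{\left(-124,-55 \right)} + 29399} = \frac{-218 + 36875}{\left(-117 + 117 \left(-124\right)\right) + 29399} = \frac{36657}{\left(-117 - 14508\right) + 29399} = \frac{36657}{-14625 + 29399} = \frac{36657}{14774}$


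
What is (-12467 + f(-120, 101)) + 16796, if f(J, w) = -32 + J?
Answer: 4177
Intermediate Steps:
(-12467 + f(-120, 101)) + 16796 = (-12467 + (-32 - 120)) + 16796 = (-12467 - 152) + 16796 = -12619 + 16796 = 4177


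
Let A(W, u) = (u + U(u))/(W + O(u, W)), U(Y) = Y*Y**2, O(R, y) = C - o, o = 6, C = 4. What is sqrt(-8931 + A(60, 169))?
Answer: sqrt(62480210)/29 ≈ 272.57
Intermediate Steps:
O(R, y) = -2 (O(R, y) = 4 - 1*6 = 4 - 6 = -2)
U(Y) = Y**3
A(W, u) = (u + u**3)/(-2 + W) (A(W, u) = (u + u**3)/(W - 2) = (u + u**3)/(-2 + W))
sqrt(-8931 + A(60, 169)) = sqrt(-8931 + (169 + 169**3)/(-2 + 60)) = sqrt(-8931 + (169 + 4826809)/58) = sqrt(-8931 + (1/58)*4826978) = sqrt(-8931 + 2413489/29) = sqrt(2154490/29) = sqrt(62480210)/29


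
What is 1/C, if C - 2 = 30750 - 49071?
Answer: -1/18319 ≈ -5.4588e-5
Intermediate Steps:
C = -18319 (C = 2 + (30750 - 49071) = 2 - 18321 = -18319)
1/C = 1/(-18319) = -1/18319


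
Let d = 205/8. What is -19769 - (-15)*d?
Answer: -155077/8 ≈ -19385.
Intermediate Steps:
d = 205/8 (d = 205*(1/8) = 205/8 ≈ 25.625)
-19769 - (-15)*d = -19769 - (-15)*205/8 = -19769 - 1*(-3075/8) = -19769 + 3075/8 = -155077/8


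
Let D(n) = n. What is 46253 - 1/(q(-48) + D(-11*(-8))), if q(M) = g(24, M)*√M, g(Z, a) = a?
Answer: 684174365/14792 - 3*I*√3/1849 ≈ 46253.0 - 0.0028103*I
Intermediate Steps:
q(M) = M^(3/2) (q(M) = M*√M = M^(3/2))
46253 - 1/(q(-48) + D(-11*(-8))) = 46253 - 1/((-48)^(3/2) - 11*(-8)) = 46253 - 1/(-192*I*√3 + 88) = 46253 - 1/(88 - 192*I*√3)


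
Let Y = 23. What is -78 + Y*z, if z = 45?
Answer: 957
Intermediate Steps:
-78 + Y*z = -78 + 23*45 = -78 + 1035 = 957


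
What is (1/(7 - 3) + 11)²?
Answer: 2025/16 ≈ 126.56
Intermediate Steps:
(1/(7 - 3) + 11)² = (1/4 + 11)² = (¼ + 11)² = (45/4)² = 2025/16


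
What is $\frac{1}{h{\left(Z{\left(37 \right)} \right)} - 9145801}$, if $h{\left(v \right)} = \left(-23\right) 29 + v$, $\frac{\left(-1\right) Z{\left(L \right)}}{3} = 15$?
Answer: $- \frac{1}{9146513} \approx -1.0933 \cdot 10^{-7}$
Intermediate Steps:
$Z{\left(L \right)} = -45$ ($Z{\left(L \right)} = \left(-3\right) 15 = -45$)
$h{\left(v \right)} = -667 + v$
$\frac{1}{h{\left(Z{\left(37 \right)} \right)} - 9145801} = \frac{1}{\left(-667 - 45\right) - 9145801} = \frac{1}{-712 - 9145801} = \frac{1}{-9146513} = - \frac{1}{9146513}$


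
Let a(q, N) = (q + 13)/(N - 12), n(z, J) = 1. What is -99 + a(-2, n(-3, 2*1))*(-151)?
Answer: 52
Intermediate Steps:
a(q, N) = (13 + q)/(-12 + N)
-99 + a(-2, n(-3, 2*1))*(-151) = -99 + ((13 - 2)/(-12 + 1))*(-151) = -99 + (11/(-11))*(-151) = -99 - 1/11*11*(-151) = -99 - 1*(-151) = -99 + 151 = 52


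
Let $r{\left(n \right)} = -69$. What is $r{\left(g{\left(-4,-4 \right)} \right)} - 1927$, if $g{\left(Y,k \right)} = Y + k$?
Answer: $-1996$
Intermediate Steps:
$r{\left(g{\left(-4,-4 \right)} \right)} - 1927 = -69 - 1927 = -1996$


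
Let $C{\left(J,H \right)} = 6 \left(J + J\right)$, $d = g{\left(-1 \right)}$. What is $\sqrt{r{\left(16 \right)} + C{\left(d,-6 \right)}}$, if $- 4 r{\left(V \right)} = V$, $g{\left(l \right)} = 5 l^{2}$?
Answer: $2 \sqrt{14} \approx 7.4833$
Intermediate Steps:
$d = 5$ ($d = 5 \left(-1\right)^{2} = 5 \cdot 1 = 5$)
$r{\left(V \right)} = - \frac{V}{4}$
$C{\left(J,H \right)} = 12 J$ ($C{\left(J,H \right)} = 6 \cdot 2 J = 12 J$)
$\sqrt{r{\left(16 \right)} + C{\left(d,-6 \right)}} = \sqrt{\left(- \frac{1}{4}\right) 16 + 12 \cdot 5} = \sqrt{-4 + 60} = \sqrt{56} = 2 \sqrt{14}$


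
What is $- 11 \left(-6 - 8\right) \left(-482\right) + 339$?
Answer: $-73889$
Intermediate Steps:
$- 11 \left(-6 - 8\right) \left(-482\right) + 339 = \left(-11\right) \left(-14\right) \left(-482\right) + 339 = 154 \left(-482\right) + 339 = -74228 + 339 = -73889$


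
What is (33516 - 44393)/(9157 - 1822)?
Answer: -10877/7335 ≈ -1.4829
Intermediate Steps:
(33516 - 44393)/(9157 - 1822) = -10877/7335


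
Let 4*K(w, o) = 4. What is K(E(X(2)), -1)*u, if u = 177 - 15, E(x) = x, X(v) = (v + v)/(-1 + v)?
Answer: 162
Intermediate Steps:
X(v) = 2*v/(-1 + v) (X(v) = (2*v)/(-1 + v) = 2*v/(-1 + v))
K(w, o) = 1 (K(w, o) = (1/4)*4 = 1)
u = 162
K(E(X(2)), -1)*u = 1*162 = 162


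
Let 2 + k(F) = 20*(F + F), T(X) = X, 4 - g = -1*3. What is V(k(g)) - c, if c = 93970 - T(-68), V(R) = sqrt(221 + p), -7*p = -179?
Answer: -94038 + sqrt(12082)/7 ≈ -94022.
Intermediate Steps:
g = 7 (g = 4 - (-1)*3 = 4 - 1*(-3) = 4 + 3 = 7)
p = 179/7 (p = -1/7*(-179) = 179/7 ≈ 25.571)
k(F) = -2 + 40*F (k(F) = -2 + 20*(F + F) = -2 + 20*(2*F) = -2 + 40*F)
V(R) = sqrt(12082)/7 (V(R) = sqrt(221 + 179/7) = sqrt(1726/7) = sqrt(12082)/7)
c = 94038 (c = 93970 - 1*(-68) = 93970 + 68 = 94038)
V(k(g)) - c = sqrt(12082)/7 - 1*94038 = sqrt(12082)/7 - 94038 = -94038 + sqrt(12082)/7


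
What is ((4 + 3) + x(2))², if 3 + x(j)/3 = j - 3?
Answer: 25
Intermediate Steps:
x(j) = -18 + 3*j (x(j) = -9 + 3*(j - 3) = -9 + 3*(-3 + j) = -9 + (-9 + 3*j) = -18 + 3*j)
((4 + 3) + x(2))² = ((4 + 3) + (-18 + 3*2))² = (7 + (-18 + 6))² = (7 - 12)² = (-5)² = 25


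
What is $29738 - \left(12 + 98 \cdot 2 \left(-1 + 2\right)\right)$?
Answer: $29530$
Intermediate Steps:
$29738 - \left(12 + 98 \cdot 2 \left(-1 + 2\right)\right) = 29738 - \left(12 + 98 \cdot 2 \cdot 1\right) = 29738 - 208 = 29530$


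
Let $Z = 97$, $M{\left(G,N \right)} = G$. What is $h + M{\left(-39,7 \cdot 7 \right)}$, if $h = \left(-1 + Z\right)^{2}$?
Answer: $9177$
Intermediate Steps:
$h = 9216$ ($h = \left(-1 + 97\right)^{2} = 96^{2} = 9216$)
$h + M{\left(-39,7 \cdot 7 \right)} = 9216 - 39 = 9177$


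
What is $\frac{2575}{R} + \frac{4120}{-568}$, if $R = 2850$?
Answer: $- \frac{51397}{8094} \approx -6.35$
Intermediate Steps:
$\frac{2575}{R} + \frac{4120}{-568} = \frac{2575}{2850} + \frac{4120}{-568} = 2575 \cdot \frac{1}{2850} + 4120 \left(- \frac{1}{568}\right) = \frac{103}{114} - \frac{515}{71} = - \frac{51397}{8094}$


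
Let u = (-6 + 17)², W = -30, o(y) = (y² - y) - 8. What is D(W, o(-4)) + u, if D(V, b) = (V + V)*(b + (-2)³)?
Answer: -119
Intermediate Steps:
o(y) = -8 + y² - y
D(V, b) = 2*V*(-8 + b) (D(V, b) = (2*V)*(b - 8) = (2*V)*(-8 + b) = 2*V*(-8 + b))
u = 121 (u = 11² = 121)
D(W, o(-4)) + u = 2*(-30)*(-8 + (-8 + (-4)² - 1*(-4))) + 121 = 2*(-30)*(-8 + (-8 + 16 + 4)) + 121 = 2*(-30)*(-8 + 12) + 121 = 2*(-30)*4 + 121 = -240 + 121 = -119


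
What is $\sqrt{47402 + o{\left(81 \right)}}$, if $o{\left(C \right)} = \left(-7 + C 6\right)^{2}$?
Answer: $\sqrt{276843} \approx 526.16$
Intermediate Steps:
$o{\left(C \right)} = \left(-7 + 6 C\right)^{2}$
$\sqrt{47402 + o{\left(81 \right)}} = \sqrt{47402 + \left(-7 + 6 \cdot 81\right)^{2}} = \sqrt{47402 + \left(-7 + 486\right)^{2}} = \sqrt{47402 + 479^{2}} = \sqrt{47402 + 229441} = \sqrt{276843}$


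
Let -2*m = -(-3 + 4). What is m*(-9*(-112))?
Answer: 504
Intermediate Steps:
m = ½ (m = -(-1)*(-3 + 4)/2 = -(-1)/2 = -½*(-1) = ½ ≈ 0.50000)
m*(-9*(-112)) = (-9*(-112))/2 = (½)*1008 = 504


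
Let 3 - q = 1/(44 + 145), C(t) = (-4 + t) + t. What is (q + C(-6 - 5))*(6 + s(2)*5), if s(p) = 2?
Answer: -69568/189 ≈ -368.08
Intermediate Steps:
C(t) = -4 + 2*t
q = 566/189 (q = 3 - 1/(44 + 145) = 3 - 1/189 = 566/189 ≈ 2.9947)
(q + C(-6 - 5))*(6 + s(2)*5) = (566/189 + (-4 + 2*(-6 - 5)))*(6 + 2*5) = (566/189 + (-4 + 2*(-11)))*(6 + 10) = (566/189 + (-4 - 22))*16 = (566/189 - 26)*16 = -4348/189*16 = -69568/189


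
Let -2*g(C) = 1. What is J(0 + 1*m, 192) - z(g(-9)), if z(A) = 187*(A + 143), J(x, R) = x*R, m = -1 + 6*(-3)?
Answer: -60591/2 ≈ -30296.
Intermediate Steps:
m = -19 (m = -1 - 18 = -19)
g(C) = -½ (g(C) = -½*1 = -½)
J(x, R) = R*x
z(A) = 26741 + 187*A (z(A) = 187*(143 + A) = 26741 + 187*A)
J(0 + 1*m, 192) - z(g(-9)) = 192*(0 + 1*(-19)) - (26741 + 187*(-½)) = 192*(0 - 19) - (26741 - 187/2) = 192*(-19) - 1*53295/2 = -3648 - 53295/2 = -60591/2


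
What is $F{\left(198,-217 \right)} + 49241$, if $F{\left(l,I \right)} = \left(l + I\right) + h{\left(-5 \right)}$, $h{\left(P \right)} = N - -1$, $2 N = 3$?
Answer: $\frac{98449}{2} \approx 49225.0$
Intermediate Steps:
$N = \frac{3}{2}$ ($N = \frac{1}{2} \cdot 3 = \frac{3}{2} \approx 1.5$)
$h{\left(P \right)} = \frac{5}{2}$ ($h{\left(P \right)} = \frac{3}{2} - -1 = \frac{3}{2} + 1 = \frac{5}{2}$)
$F{\left(l,I \right)} = \frac{5}{2} + I + l$ ($F{\left(l,I \right)} = \left(l + I\right) + \frac{5}{2} = \left(I + l\right) + \frac{5}{2} = \frac{5}{2} + I + l$)
$F{\left(198,-217 \right)} + 49241 = \left(\frac{5}{2} - 217 + 198\right) + 49241 = - \frac{33}{2} + 49241 = \frac{98449}{2}$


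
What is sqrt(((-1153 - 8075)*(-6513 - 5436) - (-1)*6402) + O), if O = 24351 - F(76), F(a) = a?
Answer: sqrt(110296049) ≈ 10502.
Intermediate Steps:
O = 24275 (O = 24351 - 1*76 = 24351 - 76 = 24275)
sqrt(((-1153 - 8075)*(-6513 - 5436) - (-1)*6402) + O) = sqrt(((-1153 - 8075)*(-6513 - 5436) - (-1)*6402) + 24275) = sqrt((-9228*(-11949) - 1*(-6402)) + 24275) = sqrt((110265372 + 6402) + 24275) = sqrt(110271774 + 24275) = sqrt(110296049)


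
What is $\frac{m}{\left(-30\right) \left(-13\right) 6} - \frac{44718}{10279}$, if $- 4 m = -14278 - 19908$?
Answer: $- \frac{33581293}{48105720} \approx -0.69807$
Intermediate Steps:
$m = \frac{17093}{2}$ ($m = - \frac{-14278 - 19908}{4} = \left(- \frac{1}{4}\right) \left(-34186\right) = \frac{17093}{2} \approx 8546.5$)
$\frac{m}{\left(-30\right) \left(-13\right) 6} - \frac{44718}{10279} = \frac{17093}{2 \left(-30\right) \left(-13\right) 6} - \frac{44718}{10279} = \frac{17093}{2 \cdot 390 \cdot 6} - \frac{44718}{10279} = \frac{17093}{2 \cdot 2340} - \frac{44718}{10279} = \frac{17093}{2} \cdot \frac{1}{2340} - \frac{44718}{10279} = \frac{17093}{4680} - \frac{44718}{10279} = - \frac{33581293}{48105720}$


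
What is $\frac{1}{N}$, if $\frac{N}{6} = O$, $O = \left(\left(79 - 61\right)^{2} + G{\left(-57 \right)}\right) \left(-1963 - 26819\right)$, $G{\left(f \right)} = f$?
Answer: $- \frac{1}{46108764} \approx -2.1688 \cdot 10^{-8}$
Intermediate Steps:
$O = -7684794$ ($O = \left(\left(79 - 61\right)^{2} - 57\right) \left(-1963 - 26819\right) = \left(18^{2} - 57\right) \left(-28782\right) = \left(324 - 57\right) \left(-28782\right) = 267 \left(-28782\right) = -7684794$)
$N = -46108764$ ($N = 6 \left(-7684794\right) = -46108764$)
$\frac{1}{N} = \frac{1}{-46108764} = - \frac{1}{46108764}$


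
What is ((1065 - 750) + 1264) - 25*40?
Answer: 579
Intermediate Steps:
((1065 - 750) + 1264) - 25*40 = (315 + 1264) - 1*1000 = 1579 - 1000 = 579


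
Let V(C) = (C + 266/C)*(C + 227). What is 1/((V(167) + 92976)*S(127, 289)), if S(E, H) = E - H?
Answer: -167/4312450044 ≈ -3.8725e-8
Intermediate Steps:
V(C) = (227 + C)*(C + 266/C) (V(C) = (C + 266/C)*(227 + C) = (227 + C)*(C + 266/C))
1/((V(167) + 92976)*S(127, 289)) = 1/(((266 + 167**2 + 227*167 + 60382/167) + 92976)*(127 - 1*289)) = 1/(((266 + 27889 + 37909 + 60382*(1/167)) + 92976)*(127 - 289)) = 1/(((266 + 27889 + 37909 + 60382/167) + 92976)*(-162)) = -1/162/(11093070/167 + 92976) = -1/162/(26620062/167) = (167/26620062)*(-1/162) = -167/4312450044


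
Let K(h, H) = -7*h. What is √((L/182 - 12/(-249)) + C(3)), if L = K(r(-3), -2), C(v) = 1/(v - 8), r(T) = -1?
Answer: I*√13196170/10790 ≈ 0.33667*I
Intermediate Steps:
C(v) = 1/(-8 + v)
L = 7 (L = -7*(-1) = 7)
√((L/182 - 12/(-249)) + C(3)) = √((7/182 - 12/(-249)) + 1/(-8 + 3)) = √((7*(1/182) - 12*(-1/249)) + 1/(-5)) = √((1/26 + 4/83) - ⅕) = √(187/2158 - ⅕) = √(-1223/10790) = I*√13196170/10790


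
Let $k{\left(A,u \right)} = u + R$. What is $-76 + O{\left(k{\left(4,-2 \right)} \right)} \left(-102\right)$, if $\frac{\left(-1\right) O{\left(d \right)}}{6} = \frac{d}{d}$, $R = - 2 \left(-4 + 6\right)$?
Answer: $536$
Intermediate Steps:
$R = -4$ ($R = \left(-2\right) 2 = -4$)
$k{\left(A,u \right)} = -4 + u$ ($k{\left(A,u \right)} = u - 4 = -4 + u$)
$O{\left(d \right)} = -6$ ($O{\left(d \right)} = - 6 \frac{d}{d} = \left(-6\right) 1 = -6$)
$-76 + O{\left(k{\left(4,-2 \right)} \right)} \left(-102\right) = -76 - -612 = -76 + 612 = 536$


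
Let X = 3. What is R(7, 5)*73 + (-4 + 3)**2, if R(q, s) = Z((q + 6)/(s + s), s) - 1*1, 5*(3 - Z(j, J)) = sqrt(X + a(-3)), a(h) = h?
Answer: 147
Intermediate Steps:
Z(j, J) = 3 (Z(j, J) = 3 - sqrt(3 - 3)/5 = 3 - sqrt(0)/5 = 3 - 1/5*0 = 3 + 0 = 3)
R(q, s) = 2 (R(q, s) = 3 - 1*1 = 3 - 1 = 2)
R(7, 5)*73 + (-4 + 3)**2 = 2*73 + (-4 + 3)**2 = 146 + (-1)**2 = 146 + 1 = 147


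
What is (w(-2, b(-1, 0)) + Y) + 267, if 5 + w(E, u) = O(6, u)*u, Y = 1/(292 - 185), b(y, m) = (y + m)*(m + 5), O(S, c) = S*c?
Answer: 44085/107 ≈ 412.01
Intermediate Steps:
b(y, m) = (5 + m)*(m + y) (b(y, m) = (m + y)*(5 + m) = (5 + m)*(m + y))
Y = 1/107 ≈ 0.0093458
w(E, u) = -5 + 6*u**2 (w(E, u) = -5 + (6*u)*u = -5 + 6*u**2)
(w(-2, b(-1, 0)) + Y) + 267 = ((-5 + 6*(0**2 + 5*0 + 5*(-1) + 0*(-1))**2) + 1/107) + 267 = ((-5 + 6*(0 + 0 - 5 + 0)**2) + 1/107) + 267 = ((-5 + 6*(-5)**2) + 1/107) + 267 = ((-5 + 6*25) + 1/107) + 267 = ((-5 + 150) + 1/107) + 267 = (145 + 1/107) + 267 = 15516/107 + 267 = 44085/107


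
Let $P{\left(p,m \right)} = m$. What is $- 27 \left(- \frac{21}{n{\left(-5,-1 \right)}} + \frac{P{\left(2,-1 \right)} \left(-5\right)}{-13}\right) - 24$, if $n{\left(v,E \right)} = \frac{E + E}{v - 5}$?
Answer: $\frac{36678}{13} \approx 2821.4$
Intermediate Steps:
$n{\left(v,E \right)} = \frac{2 E}{-5 + v}$
$- 27 \left(- \frac{21}{n{\left(-5,-1 \right)}} + \frac{P{\left(2,-1 \right)} \left(-5\right)}{-13}\right) - 24 = - 27 \left(- \frac{21}{2 \left(-1\right) \frac{1}{-5 - 5}} + \frac{\left(-1\right) \left(-5\right)}{-13}\right) - 24 = - 27 \left(- \frac{21}{2 \left(-1\right) \frac{1}{-10}} + 5 \left(- \frac{1}{13}\right)\right) - 24 = - 27 \left(- \frac{21}{2 \left(-1\right) \left(- \frac{1}{10}\right)} - \frac{5}{13}\right) - 24 = - 27 \left(- 21 \frac{1}{\frac{1}{5}} - \frac{5}{13}\right) - 24 = - 27 \left(\left(-21\right) 5 - \frac{5}{13}\right) - 24 = - 27 \left(-105 - \frac{5}{13}\right) - 24 = \left(-27\right) \left(- \frac{1370}{13}\right) - 24 = \frac{36990}{13} - 24 = \frac{36678}{13}$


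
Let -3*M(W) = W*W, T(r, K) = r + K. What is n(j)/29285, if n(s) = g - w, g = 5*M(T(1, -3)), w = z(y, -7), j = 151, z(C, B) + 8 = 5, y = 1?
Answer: -11/87855 ≈ -0.00012521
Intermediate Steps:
T(r, K) = K + r
z(C, B) = -3 (z(C, B) = -8 + 5 = -3)
w = -3
M(W) = -W**2/3 (M(W) = -W*W/3 = -W**2/3)
g = -20/3 (g = 5*(-(-3 + 1)**2/3) = 5*(-1/3*(-2)**2) = 5*(-1/3*4) = 5*(-4/3) = -20/3 ≈ -6.6667)
n(s) = -11/3 (n(s) = -20/3 - 1*(-3) = -20/3 + 3 = -11/3)
n(j)/29285 = -11/3/29285 = -11/3*1/29285 = -11/87855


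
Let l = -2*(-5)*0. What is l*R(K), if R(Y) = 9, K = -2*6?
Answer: 0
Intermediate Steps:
K = -12
l = 0 (l = 10*0 = 0)
l*R(K) = 0*9 = 0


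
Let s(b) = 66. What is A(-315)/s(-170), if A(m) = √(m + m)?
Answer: I*√70/22 ≈ 0.3803*I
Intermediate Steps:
A(m) = √2*√m (A(m) = √(2*m) = √2*√m)
A(-315)/s(-170) = (√2*√(-315))/66 = (√2*(3*I*√35))*(1/66) = (3*I*√70)*(1/66) = I*√70/22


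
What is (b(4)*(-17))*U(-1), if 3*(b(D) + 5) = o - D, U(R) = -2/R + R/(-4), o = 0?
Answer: 969/4 ≈ 242.25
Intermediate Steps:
U(R) = -2/R - R/4 (U(R) = -2/R + R*(-1/4) = -2/R - R/4)
b(D) = -5 - D/3 (b(D) = -5 + (0 - D)/3 = -5 + (-D)/3 = -5 - D/3)
(b(4)*(-17))*U(-1) = ((-5 - 1/3*4)*(-17))*(-2/(-1) - 1/4*(-1)) = ((-5 - 4/3)*(-17))*(-2*(-1) + 1/4) = (-19/3*(-17))*(2 + 1/4) = (323/3)*(9/4) = 969/4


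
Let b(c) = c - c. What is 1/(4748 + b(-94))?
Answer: 1/4748 ≈ 0.00021061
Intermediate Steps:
b(c) = 0
1/(4748 + b(-94)) = 1/(4748 + 0) = 1/4748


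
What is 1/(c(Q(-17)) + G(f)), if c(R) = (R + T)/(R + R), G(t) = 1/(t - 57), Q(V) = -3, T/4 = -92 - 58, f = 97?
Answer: 40/4021 ≈ 0.0099478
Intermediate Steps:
T = -600 (T = 4*(-92 - 58) = 4*(-150) = -600)
G(t) = 1/(-57 + t)
c(R) = (-600 + R)/(2*R) (c(R) = (R - 600)/(R + R) = (-600 + R)/((2*R)) = (-600 + R)*(1/(2*R)) = (-600 + R)/(2*R))
1/(c(Q(-17)) + G(f)) = 1/((1/2)*(-600 - 3)/(-3) + 1/(-57 + 97)) = 1/((1/2)*(-1/3)*(-603) + 1/40) = 1/(201/2 + 1/40) = 1/(4021/40) = 40/4021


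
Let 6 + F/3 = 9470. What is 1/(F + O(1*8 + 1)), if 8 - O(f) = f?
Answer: 1/28391 ≈ 3.5222e-5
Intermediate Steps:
O(f) = 8 - f
F = 28392 (F = -18 + 3*9470 = -18 + 28410 = 28392)
1/(F + O(1*8 + 1)) = 1/(28392 + (8 - (1*8 + 1))) = 1/(28392 + (8 - (8 + 1))) = 1/(28392 + (8 - 1*9)) = 1/(28392 + (8 - 9)) = 1/(28392 - 1) = 1/28391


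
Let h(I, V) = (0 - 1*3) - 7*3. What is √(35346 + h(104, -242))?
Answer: 29*√42 ≈ 187.94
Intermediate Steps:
h(I, V) = -24 (h(I, V) = (0 - 3) - 21 = -3 - 21 = -24)
√(35346 + h(104, -242)) = √(35346 - 24) = √35322 = 29*√42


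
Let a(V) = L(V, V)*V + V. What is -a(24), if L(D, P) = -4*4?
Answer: 360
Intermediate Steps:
L(D, P) = -16
a(V) = -15*V (a(V) = -16*V + V = -15*V)
-a(24) = -(-15)*24 = -1*(-360) = 360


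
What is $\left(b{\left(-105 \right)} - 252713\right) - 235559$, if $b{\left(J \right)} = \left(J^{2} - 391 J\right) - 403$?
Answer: $-436595$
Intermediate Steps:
$b{\left(J \right)} = -403 + J^{2} - 391 J$
$\left(b{\left(-105 \right)} - 252713\right) - 235559 = \left(\left(-403 + \left(-105\right)^{2} - -41055\right) - 252713\right) - 235559 = \left(\left(-403 + 11025 + 41055\right) - 252713\right) - 235559 = \left(51677 - 252713\right) - 235559 = -201036 - 235559 = -436595$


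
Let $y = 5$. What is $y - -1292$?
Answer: $1297$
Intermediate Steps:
$y - -1292 = 5 - -1292 = 5 + 1292 = 1297$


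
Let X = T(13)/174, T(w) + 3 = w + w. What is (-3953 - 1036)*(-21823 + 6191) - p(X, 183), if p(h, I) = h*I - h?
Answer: 6784958083/87 ≈ 7.7988e+7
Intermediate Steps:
T(w) = -3 + 2*w (T(w) = -3 + (w + w) = -3 + 2*w)
X = 23/174 (X = (-3 + 2*13)/174 = (-3 + 26)*(1/174) = 23*(1/174) = 23/174 ≈ 0.13218)
p(h, I) = -h + I*h (p(h, I) = I*h - h = -h + I*h)
(-3953 - 1036)*(-21823 + 6191) - p(X, 183) = (-3953 - 1036)*(-21823 + 6191) - 23*(-1 + 183)/174 = -4989*(-15632) - 23*182/174 = 77988048 - 1*2093/87 = 77988048 - 2093/87 = 6784958083/87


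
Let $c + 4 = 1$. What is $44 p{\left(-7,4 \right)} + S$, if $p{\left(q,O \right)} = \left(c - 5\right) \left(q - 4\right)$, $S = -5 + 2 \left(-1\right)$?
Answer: $3865$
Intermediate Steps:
$c = -3$ ($c = -4 + 1 = -3$)
$S = -7$ ($S = -5 - 2 = -7$)
$p{\left(q,O \right)} = 32 - 8 q$ ($p{\left(q,O \right)} = \left(-3 - 5\right) \left(q - 4\right) = - 8 \left(-4 + q\right) = 32 - 8 q$)
$44 p{\left(-7,4 \right)} + S = 44 \left(32 - -56\right) - 7 = 44 \left(32 + 56\right) - 7 = 44 \cdot 88 - 7 = 3872 - 7 = 3865$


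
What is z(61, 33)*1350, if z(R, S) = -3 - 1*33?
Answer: -48600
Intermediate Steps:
z(R, S) = -36 (z(R, S) = -3 - 33 = -36)
z(61, 33)*1350 = -36*1350 = -48600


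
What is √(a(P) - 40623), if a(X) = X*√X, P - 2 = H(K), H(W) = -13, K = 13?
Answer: √(-40623 - 11*I*√11) ≈ 0.0905 - 201.55*I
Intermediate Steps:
P = -11 (P = 2 - 13 = -11)
a(X) = X^(3/2)
√(a(P) - 40623) = √((-11)^(3/2) - 40623) = √(-11*I*√11 - 40623) = √(-40623 - 11*I*√11)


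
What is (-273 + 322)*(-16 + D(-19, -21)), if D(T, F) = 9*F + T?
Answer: -10976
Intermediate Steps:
D(T, F) = T + 9*F
(-273 + 322)*(-16 + D(-19, -21)) = (-273 + 322)*(-16 + (-19 + 9*(-21))) = 49*(-16 + (-19 - 189)) = 49*(-16 - 208) = 49*(-224) = -10976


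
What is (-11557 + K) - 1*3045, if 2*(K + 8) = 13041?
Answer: -16179/2 ≈ -8089.5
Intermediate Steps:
K = 13025/2 (K = -8 + (1/2)*13041 = -8 + 13041/2 = 13025/2 ≈ 6512.5)
(-11557 + K) - 1*3045 = (-11557 + 13025/2) - 1*3045 = -10089/2 - 3045 = -16179/2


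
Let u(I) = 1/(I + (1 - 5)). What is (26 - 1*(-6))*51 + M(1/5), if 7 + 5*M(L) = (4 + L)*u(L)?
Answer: 154886/95 ≈ 1630.4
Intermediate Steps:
u(I) = 1/(-4 + I) (u(I) = 1/(I - 4) = 1/(-4 + I))
M(L) = -7/5 + (4 + L)/(5*(-4 + L)) (M(L) = -7/5 + ((4 + L)/(-4 + L))/5 = -7/5 + (4 + L)/(5*(-4 + L)))
(26 - 1*(-6))*51 + M(1/5) = (26 - 1*(-6))*51 + 2*(16 - 3/5)/(5*(-4 + 1/5)) = (26 + 6)*51 + 2*(16 - 3*⅕)/(5*(-4 + ⅕)) = 32*51 + 2*(16 - ⅗)/(5*(-19/5)) = 1632 + (⅖)*(-5/19)*(77/5) = 1632 - 154/95 = 154886/95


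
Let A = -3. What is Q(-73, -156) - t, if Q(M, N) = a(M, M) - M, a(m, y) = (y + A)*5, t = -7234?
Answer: 6927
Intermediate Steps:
a(m, y) = -15 + 5*y (a(m, y) = (y - 3)*5 = (-3 + y)*5 = -15 + 5*y)
Q(M, N) = -15 + 4*M (Q(M, N) = (-15 + 5*M) - M = -15 + 4*M)
Q(-73, -156) - t = (-15 + 4*(-73)) - 1*(-7234) = (-15 - 292) + 7234 = -307 + 7234 = 6927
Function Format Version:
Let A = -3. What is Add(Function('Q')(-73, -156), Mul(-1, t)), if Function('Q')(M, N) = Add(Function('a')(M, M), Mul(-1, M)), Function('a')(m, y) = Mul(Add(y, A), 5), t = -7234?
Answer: 6927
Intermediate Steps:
Function('a')(m, y) = Add(-15, Mul(5, y)) (Function('a')(m, y) = Mul(Add(y, -3), 5) = Mul(Add(-3, y), 5) = Add(-15, Mul(5, y)))
Function('Q')(M, N) = Add(-15, Mul(4, M)) (Function('Q')(M, N) = Add(Add(-15, Mul(5, M)), Mul(-1, M)) = Add(-15, Mul(4, M)))
Add(Function('Q')(-73, -156), Mul(-1, t)) = Add(Add(-15, Mul(4, -73)), Mul(-1, -7234)) = Add(Add(-15, -292), 7234) = Add(-307, 7234) = 6927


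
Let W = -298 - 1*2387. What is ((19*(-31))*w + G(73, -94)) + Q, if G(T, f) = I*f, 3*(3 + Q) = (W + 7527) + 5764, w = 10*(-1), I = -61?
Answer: 45469/3 ≈ 15156.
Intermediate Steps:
w = -10
W = -2685 (W = -298 - 2387 = -2685)
Q = 10597/3 (Q = -3 + ((-2685 + 7527) + 5764)/3 = -3 + (4842 + 5764)/3 = -3 + (⅓)*10606 = -3 + 10606/3 = 10597/3 ≈ 3532.3)
G(T, f) = -61*f
((19*(-31))*w + G(73, -94)) + Q = ((19*(-31))*(-10) - 61*(-94)) + 10597/3 = (-589*(-10) + 5734) + 10597/3 = (5890 + 5734) + 10597/3 = 11624 + 10597/3 = 45469/3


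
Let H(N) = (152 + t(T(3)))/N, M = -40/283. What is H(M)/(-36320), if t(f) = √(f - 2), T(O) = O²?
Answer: 5377/181600 + 283*√7/1452800 ≈ 0.030124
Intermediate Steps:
M = -40/283 (M = -40*1/283 = -40/283 ≈ -0.14134)
t(f) = √(-2 + f)
H(N) = (152 + √7)/N (H(N) = (152 + √(-2 + 3²))/N = (152 + √(-2 + 9))/N = (152 + √7)/N)
H(M)/(-36320) = ((152 + √7)/(-40/283))/(-36320) = -283*(152 + √7)/40*(-1/36320) = (-5377/5 - 283*√7/40)*(-1/36320) = 5377/181600 + 283*√7/1452800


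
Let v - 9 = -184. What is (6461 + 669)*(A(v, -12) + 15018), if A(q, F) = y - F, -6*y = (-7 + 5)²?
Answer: 321477440/3 ≈ 1.0716e+8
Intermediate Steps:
v = -175 (v = 9 - 184 = -175)
y = -⅔ (y = -(-7 + 5)²/6 = -⅙*(-2)² = -⅙*4 = -⅔ ≈ -0.66667)
A(q, F) = -⅔ - F
(6461 + 669)*(A(v, -12) + 15018) = (6461 + 669)*((-⅔ - 1*(-12)) + 15018) = 7130*((-⅔ + 12) + 15018) = 7130*(34/3 + 15018) = 7130*(45088/3) = 321477440/3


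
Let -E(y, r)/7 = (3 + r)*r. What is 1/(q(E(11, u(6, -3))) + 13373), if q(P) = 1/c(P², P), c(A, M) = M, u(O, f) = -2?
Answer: 14/187223 ≈ 7.4777e-5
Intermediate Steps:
E(y, r) = -7*r*(3 + r) (E(y, r) = -7*(3 + r)*r = -7*r*(3 + r))
q(P) = 1/P
1/(q(E(11, u(6, -3))) + 13373) = 1/(1/(-7*(-2)*(3 - 2)) + 13373) = 1/(1/(-7*(-2)*1) + 13373) = 1/(1/14 + 13373) = 1/(187223/14) = 14/187223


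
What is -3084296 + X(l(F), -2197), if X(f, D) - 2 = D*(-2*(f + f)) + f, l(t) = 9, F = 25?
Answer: -3005193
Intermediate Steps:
X(f, D) = 2 + f - 4*D*f (X(f, D) = 2 + (D*(-2*(f + f)) + f) = 2 + (D*(-4*f) + f) = 2 + (-4*D*f + f) = 2 + (f - 4*D*f) = 2 + f - 4*D*f)
-3084296 + X(l(F), -2197) = -3084296 + (2 + 9 - 4*(-2197)*9) = -3084296 + (2 + 9 + 79092) = -3084296 + 79103 = -3005193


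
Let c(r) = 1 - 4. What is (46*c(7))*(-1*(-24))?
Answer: -3312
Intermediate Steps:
c(r) = -3
(46*c(7))*(-1*(-24)) = (46*(-3))*(-1*(-24)) = -138*24 = -3312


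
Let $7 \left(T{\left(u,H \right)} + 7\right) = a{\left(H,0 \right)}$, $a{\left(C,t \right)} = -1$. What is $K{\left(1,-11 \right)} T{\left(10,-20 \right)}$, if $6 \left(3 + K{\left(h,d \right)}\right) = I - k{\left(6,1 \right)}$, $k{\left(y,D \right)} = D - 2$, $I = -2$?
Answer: $\frac{475}{21} \approx 22.619$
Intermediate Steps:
$T{\left(u,H \right)} = - \frac{50}{7}$ ($T{\left(u,H \right)} = -7 + \frac{1}{7} \left(-1\right) = -7 - \frac{1}{7} = - \frac{50}{7}$)
$k{\left(y,D \right)} = -2 + D$
$K{\left(h,d \right)} = - \frac{19}{6}$ ($K{\left(h,d \right)} = -3 + \frac{-2 - \left(-2 + 1\right)}{6} = -3 + \frac{-2 - -1}{6} = -3 + \frac{-2 + 1}{6} = -3 + \frac{1}{6} \left(-1\right) = -3 - \frac{1}{6} = - \frac{19}{6}$)
$K{\left(1,-11 \right)} T{\left(10,-20 \right)} = \left(- \frac{19}{6}\right) \left(- \frac{50}{7}\right) = \frac{475}{21}$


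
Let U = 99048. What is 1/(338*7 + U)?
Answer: 1/101414 ≈ 9.8606e-6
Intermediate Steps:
1/(338*7 + U) = 1/(338*7 + 99048) = 1/(2366 + 99048) = 1/101414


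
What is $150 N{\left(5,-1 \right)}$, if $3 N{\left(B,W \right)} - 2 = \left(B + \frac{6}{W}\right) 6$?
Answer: $-200$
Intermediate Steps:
$N{\left(B,W \right)} = \frac{2}{3} + 2 B + \frac{12}{W}$ ($N{\left(B,W \right)} = \frac{2}{3} + \frac{\left(B + \frac{6}{W}\right) 6}{3} = \frac{2}{3} + \frac{6 B + \frac{36}{W}}{3} = \frac{2}{3} + \left(2 B + \frac{12}{W}\right) = \frac{2}{3} + 2 B + \frac{12}{W}$)
$150 N{\left(5,-1 \right)} = 150 \left(\frac{2}{3} + 2 \cdot 5 + \frac{12}{-1}\right) = 150 \left(\frac{2}{3} + 10 + 12 \left(-1\right)\right) = 150 \left(\frac{2}{3} + 10 - 12\right) = 150 \left(- \frac{4}{3}\right) = -200$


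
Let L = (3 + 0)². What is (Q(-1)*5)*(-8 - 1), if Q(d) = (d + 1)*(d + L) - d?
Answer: -45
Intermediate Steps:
L = 9 (L = 3² = 9)
Q(d) = -d + (1 + d)*(9 + d) (Q(d) = (d + 1)*(d + 9) - d = (1 + d)*(9 + d) - d = -d + (1 + d)*(9 + d))
(Q(-1)*5)*(-8 - 1) = ((9 + (-1)² + 9*(-1))*5)*(-8 - 1) = ((9 + 1 - 9)*5)*(-9) = (1*5)*(-9) = 5*(-9) = -45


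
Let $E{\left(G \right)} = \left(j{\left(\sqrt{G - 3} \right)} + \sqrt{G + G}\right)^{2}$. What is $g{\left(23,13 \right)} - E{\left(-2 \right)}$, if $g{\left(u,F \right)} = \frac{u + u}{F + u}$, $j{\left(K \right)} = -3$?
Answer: $- \frac{67}{18} + 12 i \approx -3.7222 + 12.0 i$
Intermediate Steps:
$g{\left(u,F \right)} = \frac{2 u}{F + u}$
$E{\left(G \right)} = \left(-3 + \sqrt{2} \sqrt{G}\right)^{2}$ ($E{\left(G \right)} = \left(-3 + \sqrt{G + G}\right)^{2} = \left(-3 + \sqrt{2 G}\right)^{2} = \left(-3 + \sqrt{2} \sqrt{G}\right)^{2}$)
$g{\left(23,13 \right)} - E{\left(-2 \right)} = 2 \cdot 23 \frac{1}{13 + 23} - \left(-3 + \sqrt{2} \sqrt{-2}\right)^{2} = 2 \cdot 23 \cdot \frac{1}{36} - \left(-3 + \sqrt{2} i \sqrt{2}\right)^{2} = 2 \cdot 23 \cdot \frac{1}{36} - \left(-3 + 2 i\right)^{2} = \frac{23}{18} - \left(-3 + 2 i\right)^{2}$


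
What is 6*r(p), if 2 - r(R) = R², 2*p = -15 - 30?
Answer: -6051/2 ≈ -3025.5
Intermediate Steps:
p = -45/2 (p = (-15 - 30)/2 = (½)*(-45) = -45/2 ≈ -22.500)
r(R) = 2 - R²
6*r(p) = 6*(2 - (-45/2)²) = 6*(2 - 1*2025/4) = 6*(2 - 2025/4) = 6*(-2017/4) = -6051/2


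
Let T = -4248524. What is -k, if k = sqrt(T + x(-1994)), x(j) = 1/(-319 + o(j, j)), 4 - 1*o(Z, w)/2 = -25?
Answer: -I*sqrt(32157078185)/87 ≈ -2061.2*I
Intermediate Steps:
o(Z, w) = 58 (o(Z, w) = 8 - 2*(-25) = 8 + 50 = 58)
x(j) = -1/261 (x(j) = 1/(-319 + 58) = 1/(-261) = -1/261)
k = I*sqrt(32157078185)/87 (k = sqrt(-4248524 - 1/261) = sqrt(-1108864765/261) = I*sqrt(32157078185)/87 ≈ 2061.2*I)
-k = -I*sqrt(32157078185)/87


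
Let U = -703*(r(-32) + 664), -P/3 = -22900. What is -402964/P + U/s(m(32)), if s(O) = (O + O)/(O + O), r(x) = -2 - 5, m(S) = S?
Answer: -7932735166/17175 ≈ -4.6188e+5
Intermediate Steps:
r(x) = -7
P = 68700 (P = -3*(-22900) = 68700)
s(O) = 1 (s(O) = (2*O)/((2*O)) = (2*O)*(1/(2*O)) = 1)
U = -461871 (U = -703*(-7 + 664) = -703*657 = -461871)
-402964/P + U/s(m(32)) = -402964/68700 - 461871/1 = -402964*1/68700 - 461871*1 = -100741/17175 - 461871 = -7932735166/17175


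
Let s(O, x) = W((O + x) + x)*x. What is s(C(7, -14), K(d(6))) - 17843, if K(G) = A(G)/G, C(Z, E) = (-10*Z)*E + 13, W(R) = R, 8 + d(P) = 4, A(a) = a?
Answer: -16848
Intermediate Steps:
d(P) = -4 (d(P) = -8 + 4 = -4)
C(Z, E) = 13 - 10*E*Z (C(Z, E) = -10*E*Z + 13 = 13 - 10*E*Z)
K(G) = 1 (K(G) = G/G = 1)
s(O, x) = x*(O + 2*x) (s(O, x) = ((O + x) + x)*x = (O + 2*x)*x = x*(O + 2*x))
s(C(7, -14), K(d(6))) - 17843 = 1*((13 - 10*(-14)*7) + 2*1) - 17843 = 1*((13 + 980) + 2) - 17843 = 1*(993 + 2) - 17843 = 1*995 - 17843 = 995 - 17843 = -16848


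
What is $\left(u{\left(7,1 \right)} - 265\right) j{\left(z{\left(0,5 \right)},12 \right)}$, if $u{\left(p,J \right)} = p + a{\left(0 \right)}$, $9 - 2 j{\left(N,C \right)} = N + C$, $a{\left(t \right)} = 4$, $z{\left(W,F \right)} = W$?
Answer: $381$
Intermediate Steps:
$j{\left(N,C \right)} = \frac{9}{2} - \frac{C}{2} - \frac{N}{2}$ ($j{\left(N,C \right)} = \frac{9}{2} - \frac{N + C}{2} = \frac{9}{2} - \frac{C + N}{2} = \frac{9}{2} - \left(\frac{C}{2} + \frac{N}{2}\right) = \frac{9}{2} - \frac{C}{2} - \frac{N}{2}$)
$u{\left(p,J \right)} = 4 + p$ ($u{\left(p,J \right)} = p + 4 = 4 + p$)
$\left(u{\left(7,1 \right)} - 265\right) j{\left(z{\left(0,5 \right)},12 \right)} = \left(\left(4 + 7\right) - 265\right) \left(\frac{9}{2} - 6 - 0\right) = \left(11 - 265\right) \left(\frac{9}{2} - 6 + 0\right) = \left(-254\right) \left(- \frac{3}{2}\right) = 381$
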